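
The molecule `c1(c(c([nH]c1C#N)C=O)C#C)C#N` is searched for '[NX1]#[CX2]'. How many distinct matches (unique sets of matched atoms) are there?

[NX1]#[CX2] is the SMARTS for a nitrile: a nitrogen triple-bonded to a two-connected carbon.
The molecule carries 2 separate instances of a nitrile (-C#N) meeting every constraint; each maps to a distinct set of atoms, giving 2 matches.

2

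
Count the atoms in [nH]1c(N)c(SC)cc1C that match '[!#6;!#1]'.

3

The query [!#6;!#1] means: not carbon and not hydrogen — any heteroatom.
Check the 9 heavy atoms by environment: 1× n (aromatic) → match; 4× c (aromatic) → no; 2× C → no; 1× N → match; 1× S → match.
Summing the matching environments: 1 + 1 + 1 = 3 matching atoms.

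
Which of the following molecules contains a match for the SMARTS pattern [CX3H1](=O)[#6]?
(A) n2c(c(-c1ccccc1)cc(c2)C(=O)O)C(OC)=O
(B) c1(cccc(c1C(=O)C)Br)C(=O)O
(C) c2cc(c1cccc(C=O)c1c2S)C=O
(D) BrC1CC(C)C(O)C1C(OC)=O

C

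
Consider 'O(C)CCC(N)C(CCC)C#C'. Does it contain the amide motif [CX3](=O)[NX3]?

The pattern [CX3](=O)[NX3] describes a carbonyl carbon bonded to a trivalent nitrogen — an amide.
The closest candidate here is a primary amino group (-NH2), but the -NH2 is not attached to a carbonyl carbon. No other fragment satisfies the full query, so there is no match.

No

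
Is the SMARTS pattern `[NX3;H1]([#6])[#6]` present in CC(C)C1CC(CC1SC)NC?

Yes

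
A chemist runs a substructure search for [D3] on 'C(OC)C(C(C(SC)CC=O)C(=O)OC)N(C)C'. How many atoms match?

5

Check the 18 heavy atoms by environment: 3× C (D2) → no; 4× C (D3) → match; 2× O (D2) → no; 5× C (D1) → no; 2× O (D1) → no; 1× S (D2) → no; 1× N (D3) → match.
Summing the matching environments: 4 + 1 = 5 matching atoms.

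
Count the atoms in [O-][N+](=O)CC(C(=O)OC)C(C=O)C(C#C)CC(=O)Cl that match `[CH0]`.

3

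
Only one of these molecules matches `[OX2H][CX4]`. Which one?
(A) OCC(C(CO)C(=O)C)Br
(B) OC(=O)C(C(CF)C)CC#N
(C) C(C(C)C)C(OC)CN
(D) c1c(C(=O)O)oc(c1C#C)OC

A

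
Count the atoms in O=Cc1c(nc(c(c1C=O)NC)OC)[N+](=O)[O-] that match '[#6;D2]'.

Check the 17 heavy atoms by environment: 1× n (aromatic, D2) → no; 5× c (aromatic, D3) → no; 1× N (D2) → no; 2× C (D1) → no; 2× C (D2) → match; 3× O (D1) → no; 1× N (charge +1, D3) → no; 1× O (charge -1, D1) → no; 1× O (D2) → no.
That gives 2 matching atoms.

2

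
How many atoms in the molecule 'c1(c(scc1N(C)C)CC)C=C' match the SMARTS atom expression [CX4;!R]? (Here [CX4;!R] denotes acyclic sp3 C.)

4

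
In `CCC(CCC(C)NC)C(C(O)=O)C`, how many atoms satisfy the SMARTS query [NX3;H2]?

0

The query [NX3;H2] means: aliphatic N with 3 total connections, two of them H — an -NH2 nitrogen (amine or amide).
Check the 14 heavy atoms by environment: 4× C (H3, X4) → no; 3× C (H1, X4) → no; 3× C (H2, X4) → no; 1× C (H0, X3) → no; 1× O (H0, X1) → no; 1× O (H1, X2) → no; 1× N (H1, X3) → no.
No environment satisfies the query, so 0 matching atoms.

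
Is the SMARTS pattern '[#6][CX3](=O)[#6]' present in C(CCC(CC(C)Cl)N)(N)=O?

The pattern [#6][CX3](=O)[#6] describes a carbonyl carbon (no H) flanked by two carbons — a ketone.
The closest candidate here is a primary amide (-C(=O)NH2), but one neighbour of the carbonyl carbon is N, not C. No other fragment satisfies the full query, so there is no match.

No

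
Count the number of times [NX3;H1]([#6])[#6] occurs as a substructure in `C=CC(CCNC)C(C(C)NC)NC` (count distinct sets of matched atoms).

3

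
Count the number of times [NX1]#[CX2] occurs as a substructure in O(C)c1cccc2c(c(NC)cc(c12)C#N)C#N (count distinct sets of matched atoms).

2

[NX1]#[CX2] is the SMARTS for a nitrile: a nitrogen triple-bonded to a two-connected carbon.
The molecule carries 2 separate instances of a nitrile (-C#N) meeting every constraint; each maps to a distinct set of atoms, giving 2 matches.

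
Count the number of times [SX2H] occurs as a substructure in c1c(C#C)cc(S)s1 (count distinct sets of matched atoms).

1

[SX2H] is the SMARTS for a thiol: an aliphatic sulfur with two connections, one being H.
Exactly one fragment in the molecule meets all constraints, giving 1 match.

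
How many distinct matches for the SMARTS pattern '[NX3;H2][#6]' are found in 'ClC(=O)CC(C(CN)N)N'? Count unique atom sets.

3

[NX3;H2][#6] is the SMARTS for a primary amine: a trivalent nitrogen with two H attached to carbon.
The molecule carries 3 separate instances of a primary amino group (-NH2) meeting every constraint; each maps to a distinct set of atoms, giving 3 matches.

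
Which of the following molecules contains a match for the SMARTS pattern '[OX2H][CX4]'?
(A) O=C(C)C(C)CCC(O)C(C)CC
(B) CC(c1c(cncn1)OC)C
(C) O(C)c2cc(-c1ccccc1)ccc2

A

[OX2H][CX4] describes a hydroxyl oxygen bound to an sp3 (X4) carbon (an aliphatic alcohol).
(A) contains a hydroxyl group (-OH), which satisfies every atom and bond constraint.
(B) has a methoxy ether (-OCH3) but the oxygen has H0 (ether), not H1.
(C) has a methoxy ether (-OCH3) but the oxygen has H0 (ether), not H1.
So the answer is (A).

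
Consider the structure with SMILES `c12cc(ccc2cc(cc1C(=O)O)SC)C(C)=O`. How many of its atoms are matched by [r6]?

The query [r6] means: r6 matches atoms in a six-membered ring.
Check the 18 heavy atoms by environment: 10× c (aromatic, in 6-ring) → match; 1× S (acyclic) → no; 4× C (acyclic) → no; 3× O (acyclic) → no.
That gives 10 matching atoms.

10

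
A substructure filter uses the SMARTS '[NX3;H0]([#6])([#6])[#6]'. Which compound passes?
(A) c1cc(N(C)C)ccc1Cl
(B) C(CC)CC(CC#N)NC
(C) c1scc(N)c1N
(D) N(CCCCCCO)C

A

[NX3;H0]([#6])([#6])[#6] describes a trivalent nitrogen with no H, bonded to three carbons (a tertiary amine).
(A) contains a dimethylamino group (-N(CH3)2), which satisfies every atom and bond constraint.
(B) has an N-methylamino group (-NHCH3) but the nitrogen still has one H (H1), not H0.
(C) has a primary amino group (-NH2) but the nitrogen has H2, not H0 with three carbons.
(D) has an N-methylamino group (-NHCH3) but the nitrogen still has one H (H1), not H0.
So the answer is (A).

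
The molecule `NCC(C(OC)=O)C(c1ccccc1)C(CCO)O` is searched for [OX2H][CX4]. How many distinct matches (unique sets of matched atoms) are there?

2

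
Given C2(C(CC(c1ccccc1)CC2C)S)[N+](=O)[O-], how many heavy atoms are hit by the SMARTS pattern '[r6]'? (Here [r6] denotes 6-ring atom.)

Check the 17 heavy atoms by environment: 6× C (in 6-ring) → match; 1× N (charge +1, acyclic) → no; 1× O (charge -1, acyclic) → no; 1× O (acyclic) → no; 6× c (aromatic, in 6-ring) → match; 1× C (acyclic) → no; 1× S (acyclic) → no.
Summing the matching environments: 6 + 6 = 12 matching atoms.

12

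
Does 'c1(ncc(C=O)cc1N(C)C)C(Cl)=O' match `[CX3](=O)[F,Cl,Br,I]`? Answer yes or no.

The pattern [CX3](=O)[F,Cl,Br,I] describes a carbonyl carbon bonded to a halogen — an acyl halide.
The molecule carries an acyl chloride (-C(=O)Cl), whose atoms satisfy every constraint of the query, so the pattern matches.

Yes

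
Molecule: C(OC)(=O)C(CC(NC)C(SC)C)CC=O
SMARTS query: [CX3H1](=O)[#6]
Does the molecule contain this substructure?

Yes

The pattern [CX3H1](=O)[#6] describes an sp2 carbon with one H, double-bonded to O and single-bonded to carbon — an aldehyde.
The molecule carries an aldehyde (-CHO), whose atoms satisfy every constraint of the query, so the pattern matches.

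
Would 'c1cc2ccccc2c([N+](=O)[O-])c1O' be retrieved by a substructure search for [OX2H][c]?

Yes

The pattern [OX2H][c] describes a hydroxyl oxygen attached to an aromatic carbon — a phenol.
The molecule carries a hydroxyl group (-OH), whose atoms satisfy every constraint of the query, so the pattern matches.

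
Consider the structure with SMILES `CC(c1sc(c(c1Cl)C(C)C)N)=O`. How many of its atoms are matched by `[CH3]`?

3

Check the 13 heavy atoms by environment: 1× s (aromatic, H0) → no; 4× c (aromatic, H0) → no; 1× C (H1) → no; 3× C (H3) → match; 1× Cl (H0) → no; 1× C (H0) → no; 1× O (H0) → no; 1× N (H2) → no.
That gives 3 matching atoms.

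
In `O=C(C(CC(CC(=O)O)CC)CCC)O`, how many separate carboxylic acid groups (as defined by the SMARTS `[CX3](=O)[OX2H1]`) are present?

2

[CX3](=O)[OX2H1] is the SMARTS for a carboxylic acid: an sp2 carbon double-bonded to O and single-bonded to an -OH oxygen.
The molecule carries 2 separate instances of a carboxylic acid group (-C(=O)OH) meeting every constraint; each maps to a distinct set of atoms, giving 2 matches.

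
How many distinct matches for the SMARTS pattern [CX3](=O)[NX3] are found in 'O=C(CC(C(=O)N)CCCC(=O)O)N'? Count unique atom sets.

[CX3](=O)[NX3] is the SMARTS for an amide: a carbonyl carbon bonded to a trivalent nitrogen.
The molecule carries 2 separate instances of a primary amide (-C(=O)NH2) meeting every constraint; each maps to a distinct set of atoms, giving 2 matches.

2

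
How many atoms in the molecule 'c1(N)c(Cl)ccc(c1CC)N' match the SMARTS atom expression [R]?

The query [R] means: R matches any atom that is part of a ring.
Check the 11 heavy atoms by environment: 6× c (aromatic, in 6-ring) → match; 2× C (acyclic) → no; 2× N (acyclic) → no; 1× Cl (acyclic) → no.
That gives 6 matching atoms.

6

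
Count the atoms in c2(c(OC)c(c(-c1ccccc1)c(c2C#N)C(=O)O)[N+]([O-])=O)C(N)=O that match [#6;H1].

The query [#6;H1] means: any carbon bearing exactly one hydrogen.
Check the 25 heavy atoms by environment: 7× c (aromatic, H0) → no; 1× N (charge +1, H0) → no; 1× O (charge -1, H0) → no; 4× O (H0) → no; 3× C (H0) → no; 1× O (H1) → no; 1× N (H0) → no; 5× c (aromatic, H1) → match; 1× C (H3) → no; 1× N (H2) → no.
That gives 5 matching atoms.

5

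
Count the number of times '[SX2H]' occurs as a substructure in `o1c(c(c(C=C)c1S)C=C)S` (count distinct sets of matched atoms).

2

[SX2H] is the SMARTS for a thiol: an aliphatic sulfur with two connections, one being H.
The molecule carries 2 separate instances of a thiol (-SH) meeting every constraint; each maps to a distinct set of atoms, giving 2 matches.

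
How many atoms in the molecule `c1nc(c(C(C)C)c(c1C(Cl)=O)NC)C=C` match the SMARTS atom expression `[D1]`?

6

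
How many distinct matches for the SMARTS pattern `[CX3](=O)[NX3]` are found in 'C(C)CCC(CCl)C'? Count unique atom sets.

0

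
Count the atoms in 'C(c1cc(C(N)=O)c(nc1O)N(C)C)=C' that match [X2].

2

The query [X2] means: any atom with exactly two total connections (bonds + H).
Check the 15 heavy atoms by environment: 1× n (aromatic, X2) → match; 5× c (aromatic, X3) → no; 1× O (X2) → match; 2× N (X3) → no; 2× C (X4) → no; 3× C (X3) → no; 1× O (X1) → no.
Summing the matching environments: 1 + 1 = 2 matching atoms.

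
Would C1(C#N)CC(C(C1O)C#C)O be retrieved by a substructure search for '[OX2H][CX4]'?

Yes

The pattern [OX2H][CX4] describes a hydroxyl oxygen bound to an sp3 (X4) carbon — an aliphatic alcohol.
The molecule carries a hydroxyl group (-OH), whose atoms satisfy every constraint of the query, so the pattern matches.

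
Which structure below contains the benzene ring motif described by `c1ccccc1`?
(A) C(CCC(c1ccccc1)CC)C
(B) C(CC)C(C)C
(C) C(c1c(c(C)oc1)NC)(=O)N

A

c1ccccc1 describes six aromatic carbons in a ring (a benzene ring).
(A) contains a phenyl ring, which satisfies every atom and bond constraint.
(B) has a methyl group (-CH3) but no six-membered all-carbon aromatic ring is present.
(C) has a methyl group (-CH3) but no six-membered all-carbon aromatic ring is present.
So the answer is (A).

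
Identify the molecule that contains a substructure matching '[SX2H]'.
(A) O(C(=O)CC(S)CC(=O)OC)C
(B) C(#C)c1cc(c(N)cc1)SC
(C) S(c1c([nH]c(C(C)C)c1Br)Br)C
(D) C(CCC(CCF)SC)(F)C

A

[SX2H] describes an aliphatic sulfur with two connections, one being H (a thiol).
(A) contains a thiol (-SH), which satisfies every atom and bond constraint.
(B) has a methylthio ether (-SCH3) but the sulfur has H0 (bonded to two carbons), not H1.
(C) has a methylthio ether (-SCH3) but the sulfur has H0 (bonded to two carbons), not H1.
(D) has a methylthio ether (-SCH3) but the sulfur has H0 (bonded to two carbons), not H1.
So the answer is (A).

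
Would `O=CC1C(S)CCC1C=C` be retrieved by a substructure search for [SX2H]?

Yes

The pattern [SX2H] describes an aliphatic sulfur with two connections, one being H — a thiol.
The molecule carries a thiol (-SH), whose atoms satisfy every constraint of the query, so the pattern matches.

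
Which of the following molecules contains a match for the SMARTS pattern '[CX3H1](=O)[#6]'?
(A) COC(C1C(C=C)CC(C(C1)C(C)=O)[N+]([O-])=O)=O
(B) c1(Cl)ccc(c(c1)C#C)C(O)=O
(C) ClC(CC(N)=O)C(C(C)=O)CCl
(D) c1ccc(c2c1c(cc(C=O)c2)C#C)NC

D

[CX3H1](=O)[#6] describes an sp2 carbon with one H, double-bonded to O and single-bonded to carbon (an aldehyde).
(A) has a methyl-ester group (-C(=O)OCH3) but the carbonyl carbon has H0, not H1.
(B) has a carboxylic acid group (-C(=O)OH) but the carbonyl carbon has H0 and is bonded to O, not H1.
(C) has an acetyl/ketone group (-C(=O)CH3) but the carbonyl carbon has H0 (two carbon neighbours), not H1.
(D) contains an aldehyde (-CHO), which satisfies every atom and bond constraint.
So the answer is (D).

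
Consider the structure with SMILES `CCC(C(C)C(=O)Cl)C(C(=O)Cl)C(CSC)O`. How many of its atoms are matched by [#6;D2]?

2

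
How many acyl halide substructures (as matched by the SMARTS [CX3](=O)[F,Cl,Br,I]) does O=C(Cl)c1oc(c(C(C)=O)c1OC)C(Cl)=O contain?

[CX3](=O)[F,Cl,Br,I] is the SMARTS for an acyl halide: a carbonyl carbon bonded to a halogen.
The molecule carries 2 separate instances of an acyl chloride (-C(=O)Cl) meeting every constraint; each maps to a distinct set of atoms, giving 2 matches.

2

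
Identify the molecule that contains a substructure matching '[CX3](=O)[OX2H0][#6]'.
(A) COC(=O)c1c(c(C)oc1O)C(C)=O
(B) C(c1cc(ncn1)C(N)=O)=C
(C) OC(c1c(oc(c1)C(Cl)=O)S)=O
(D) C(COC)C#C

[CX3](=O)[OX2H0][#6] describes a carbonyl carbon bonded to an oxygen that is itself bonded to carbon (no H on that O) (an ester).
(A) contains a methyl-ester group (-C(=O)OCH3), which satisfies every atom and bond constraint.
(B) has a primary amide (-C(=O)NH2) but the carbonyl is bonded to N, not to an O-C linkage.
(C) has a carboxylic acid group (-C(=O)OH) but the singly-bonded O carries H (OX2H1, not H0).
(D) has a methoxy ether (-OCH3) but the ether oxygen is not adjacent to a C=O carbon.
So the answer is (A).

A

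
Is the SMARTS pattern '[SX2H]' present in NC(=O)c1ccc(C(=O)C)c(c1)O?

The pattern [SX2H] describes an aliphatic sulfur with two connections, one being H — a thiol.
The closest candidate here is a hydroxyl group (-OH), but it is an -OH, not an -SH. No other fragment satisfies the full query, so there is no match.

No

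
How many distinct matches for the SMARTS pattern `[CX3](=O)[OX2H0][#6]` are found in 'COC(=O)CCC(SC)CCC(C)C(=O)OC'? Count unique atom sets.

2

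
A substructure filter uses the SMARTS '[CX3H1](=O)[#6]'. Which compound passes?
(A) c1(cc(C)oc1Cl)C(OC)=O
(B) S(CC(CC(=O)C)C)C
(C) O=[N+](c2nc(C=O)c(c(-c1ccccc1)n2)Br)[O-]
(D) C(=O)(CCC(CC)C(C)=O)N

C

[CX3H1](=O)[#6] describes an sp2 carbon with one H, double-bonded to O and single-bonded to carbon (an aldehyde).
(A) has a methyl-ester group (-C(=O)OCH3) but the carbonyl carbon has H0, not H1.
(B) has an acetyl/ketone group (-C(=O)CH3) but the carbonyl carbon has H0 (two carbon neighbours), not H1.
(C) contains an aldehyde (-CHO), which satisfies every atom and bond constraint.
(D) has an acetyl/ketone group (-C(=O)CH3) but the carbonyl carbon has H0 (two carbon neighbours), not H1.
So the answer is (C).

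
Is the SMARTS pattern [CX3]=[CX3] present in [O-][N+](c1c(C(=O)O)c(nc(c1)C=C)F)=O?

Yes

The pattern [CX3]=[CX3] describes a non-aromatic C=C double bond between two sp2 carbons — an alkene.
The molecule carries a vinyl group (-CH=CH2), whose atoms satisfy every constraint of the query, so the pattern matches.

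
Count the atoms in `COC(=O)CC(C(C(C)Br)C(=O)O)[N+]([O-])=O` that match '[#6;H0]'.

2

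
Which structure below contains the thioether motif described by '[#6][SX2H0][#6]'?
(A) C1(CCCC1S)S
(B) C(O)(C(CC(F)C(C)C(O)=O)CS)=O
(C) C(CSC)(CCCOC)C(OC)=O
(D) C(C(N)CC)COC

[#6][SX2H0][#6] describes an aliphatic sulfur bridging two carbons with no H on the sulfur (a thioether).
(A) has a thiol (-SH) but the sulfur has H1, not H0 bridging two carbons.
(B) has a thiol (-SH) but the sulfur has H1, not H0 bridging two carbons.
(C) contains a methylthio ether (-SCH3), which satisfies every atom and bond constraint.
(D) has a methoxy ether (-OCH3) but the bridging atom is O, not S.
So the answer is (C).

C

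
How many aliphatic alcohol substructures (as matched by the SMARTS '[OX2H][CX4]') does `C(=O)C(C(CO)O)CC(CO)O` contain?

4

[OX2H][CX4] is the SMARTS for an aliphatic alcohol: a hydroxyl oxygen bound to an sp3 (X4) carbon.
The molecule carries 4 separate instances of a hydroxyl group (-OH) meeting every constraint; each maps to a distinct set of atoms, giving 4 matches.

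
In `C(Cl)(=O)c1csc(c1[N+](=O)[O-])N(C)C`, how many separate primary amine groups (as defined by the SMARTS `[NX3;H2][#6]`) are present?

0

[NX3;H2][#6] is the SMARTS for a primary amine: a trivalent nitrogen with two H attached to carbon.
The molecule has a dimethylamino group (-N(CH3)2), but the nitrogen has H0, not H2; nothing else fits, so there are 0 matches.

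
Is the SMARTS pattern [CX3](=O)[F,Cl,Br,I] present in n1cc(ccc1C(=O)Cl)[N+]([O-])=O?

Yes

The pattern [CX3](=O)[F,Cl,Br,I] describes a carbonyl carbon bonded to a halogen — an acyl halide.
The molecule carries an acyl chloride (-C(=O)Cl), whose atoms satisfy every constraint of the query, so the pattern matches.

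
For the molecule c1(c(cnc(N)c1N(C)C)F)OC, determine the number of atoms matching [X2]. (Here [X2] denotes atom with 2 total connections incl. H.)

The query [X2] means: any atom with exactly two total connections (bonds + H).
Check the 13 heavy atoms by environment: 1× n (aromatic, X2) → match; 5× c (aromatic, X3) → no; 1× F (X1) → no; 2× N (X3) → no; 1× O (X2) → match; 3× C (X4) → no.
Summing the matching environments: 1 + 1 = 2 matching atoms.

2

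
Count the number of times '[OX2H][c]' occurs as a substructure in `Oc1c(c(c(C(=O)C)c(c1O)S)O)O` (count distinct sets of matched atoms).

4

[OX2H][c] is the SMARTS for a phenol: a hydroxyl oxygen attached to an aromatic carbon.
The molecule carries 4 separate instances of a hydroxyl group (-OH) meeting every constraint; each maps to a distinct set of atoms, giving 4 matches.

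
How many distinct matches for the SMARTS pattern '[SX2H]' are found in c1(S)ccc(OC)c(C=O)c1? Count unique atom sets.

1

[SX2H] is the SMARTS for a thiol: an aliphatic sulfur with two connections, one being H.
Exactly one fragment in the molecule meets all constraints, giving 1 match.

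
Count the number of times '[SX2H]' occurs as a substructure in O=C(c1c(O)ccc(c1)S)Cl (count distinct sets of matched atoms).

1

[SX2H] is the SMARTS for a thiol: an aliphatic sulfur with two connections, one being H.
Exactly one fragment in the molecule meets all constraints, giving 1 match.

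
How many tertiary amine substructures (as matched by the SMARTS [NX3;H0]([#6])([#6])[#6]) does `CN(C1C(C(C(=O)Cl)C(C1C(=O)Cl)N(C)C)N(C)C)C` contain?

3

[NX3;H0]([#6])([#6])[#6] is the SMARTS for a tertiary amine: a trivalent nitrogen with no H, bonded to three carbons.
The molecule carries 3 separate instances of a dimethylamino group (-N(CH3)2) meeting every constraint; each maps to a distinct set of atoms, giving 3 matches.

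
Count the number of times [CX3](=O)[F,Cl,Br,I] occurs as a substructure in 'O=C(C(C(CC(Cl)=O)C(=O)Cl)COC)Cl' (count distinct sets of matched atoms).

3

[CX3](=O)[F,Cl,Br,I] is the SMARTS for an acyl halide: a carbonyl carbon bonded to a halogen.
The molecule carries 3 separate instances of an acyl chloride (-C(=O)Cl) meeting every constraint; each maps to a distinct set of atoms, giving 3 matches.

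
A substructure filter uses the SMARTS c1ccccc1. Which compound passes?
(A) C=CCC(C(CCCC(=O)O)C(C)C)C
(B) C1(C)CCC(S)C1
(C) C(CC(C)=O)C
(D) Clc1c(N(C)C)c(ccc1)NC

D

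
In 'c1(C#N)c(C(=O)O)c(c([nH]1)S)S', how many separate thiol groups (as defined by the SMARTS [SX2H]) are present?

[SX2H] is the SMARTS for a thiol: an aliphatic sulfur with two connections, one being H.
The molecule carries 2 separate instances of a thiol (-SH) meeting every constraint; each maps to a distinct set of atoms, giving 2 matches.

2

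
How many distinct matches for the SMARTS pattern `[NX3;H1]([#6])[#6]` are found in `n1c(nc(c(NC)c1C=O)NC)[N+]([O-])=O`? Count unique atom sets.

2

[NX3;H1]([#6])[#6] is the SMARTS for a secondary amine: a trivalent nitrogen with one H, bonded to two carbons.
The molecule carries 2 separate instances of an N-methylamino group (-NHCH3) meeting every constraint; each maps to a distinct set of atoms, giving 2 matches.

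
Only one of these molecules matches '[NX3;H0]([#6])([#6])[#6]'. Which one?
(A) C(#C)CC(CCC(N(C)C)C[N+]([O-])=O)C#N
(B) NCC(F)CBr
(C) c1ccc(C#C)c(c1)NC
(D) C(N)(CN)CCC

[NX3;H0]([#6])([#6])[#6] describes a trivalent nitrogen with no H, bonded to three carbons (a tertiary amine).
(A) contains a dimethylamino group (-N(CH3)2), which satisfies every atom and bond constraint.
(B) has a primary amino group (-NH2) but the nitrogen has H2, not H0 with three carbons.
(C) has an N-methylamino group (-NHCH3) but the nitrogen still has one H (H1), not H0.
(D) has a primary amino group (-NH2) but the nitrogen has H2, not H0 with three carbons.
So the answer is (A).

A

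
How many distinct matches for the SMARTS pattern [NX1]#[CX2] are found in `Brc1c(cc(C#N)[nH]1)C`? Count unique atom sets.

1

[NX1]#[CX2] is the SMARTS for a nitrile: a nitrogen triple-bonded to a two-connected carbon.
Exactly one fragment in the molecule meets all constraints, giving 1 match.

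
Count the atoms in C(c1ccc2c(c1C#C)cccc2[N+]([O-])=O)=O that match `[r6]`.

10

The query [r6] means: r6 matches atoms in a six-membered ring.
Check the 17 heavy atoms by environment: 10× c (aromatic, in 6-ring) → match; 3× C (acyclic) → no; 2× O (acyclic) → no; 1× N (charge +1, acyclic) → no; 1× O (charge -1, acyclic) → no.
That gives 10 matching atoms.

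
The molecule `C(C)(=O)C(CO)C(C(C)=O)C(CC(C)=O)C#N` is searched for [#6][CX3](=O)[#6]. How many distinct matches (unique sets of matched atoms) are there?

3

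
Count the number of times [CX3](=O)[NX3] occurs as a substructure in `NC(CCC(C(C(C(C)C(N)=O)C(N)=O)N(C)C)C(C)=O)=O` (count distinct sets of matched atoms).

[CX3](=O)[NX3] is the SMARTS for an amide: a carbonyl carbon bonded to a trivalent nitrogen.
The molecule carries 3 separate instances of a primary amide (-C(=O)NH2) meeting every constraint; each maps to a distinct set of atoms, giving 3 matches.

3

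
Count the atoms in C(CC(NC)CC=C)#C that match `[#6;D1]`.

3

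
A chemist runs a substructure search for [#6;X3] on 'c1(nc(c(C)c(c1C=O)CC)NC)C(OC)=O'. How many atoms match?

7

The query [#6;X3] means: any carbon (aromatic or not) with three total connections.
Check the 17 heavy atoms by environment: 1× n (aromatic, X2) → no; 5× c (aromatic, X3) → match; 5× C (X4) → no; 2× C (X3) → match; 2× O (X1) → no; 1× O (X2) → no; 1× N (X3) → no.
Summing the matching environments: 5 + 2 = 7 matching atoms.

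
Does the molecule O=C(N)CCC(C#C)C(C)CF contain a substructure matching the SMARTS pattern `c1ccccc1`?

The pattern c1ccccc1 describes six aromatic carbons in a ring — a benzene ring.
The closest candidate here is a methyl group (-CH3), but no six-membered all-carbon aromatic ring is present. No other fragment satisfies the full query, so there is no match.

No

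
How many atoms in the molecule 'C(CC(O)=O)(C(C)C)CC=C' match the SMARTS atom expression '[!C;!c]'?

The query [!C;!c] means: neither aliphatic nor aromatic carbon — same as [!#6].
Check the 11 heavy atoms by environment: 9× C → no; 2× O → match.
That gives 2 matching atoms.

2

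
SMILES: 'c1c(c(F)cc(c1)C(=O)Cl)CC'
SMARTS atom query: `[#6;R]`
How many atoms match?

The query [#6;R] means: carbon that is part of a ring.
Check the 12 heavy atoms by environment: 6× c (aromatic, in 6-ring) → match; 3× C (acyclic) → no; 1× F (acyclic) → no; 1× O (acyclic) → no; 1× Cl (acyclic) → no.
That gives 6 matching atoms.

6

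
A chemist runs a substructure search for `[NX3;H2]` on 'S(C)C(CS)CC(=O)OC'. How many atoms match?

0

The query [NX3;H2] means: aliphatic N with 3 total connections, two of them H — an -NH2 nitrogen (amine or amide).
Check the 10 heavy atoms by environment: 2× C (H2, X4) → no; 1× C (H1, X4) → no; 1× S (H1, X2) → no; 1× C (H0, X3) → no; 1× O (H0, X1) → no; 1× O (H0, X2) → no; 2× C (H3, X4) → no; 1× S (H0, X2) → no.
No environment satisfies the query, so 0 matching atoms.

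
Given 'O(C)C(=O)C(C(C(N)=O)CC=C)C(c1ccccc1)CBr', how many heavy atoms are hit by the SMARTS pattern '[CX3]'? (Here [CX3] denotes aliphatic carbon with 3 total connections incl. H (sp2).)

Check the 21 heavy atoms by environment: 6× C (X4) → no; 4× C (X3) → match; 2× O (X1) → no; 1× N (X3) → no; 1× O (X2) → no; 6× c (aromatic, X3) → no; 1× Br (X1) → no.
That gives 4 matching atoms.

4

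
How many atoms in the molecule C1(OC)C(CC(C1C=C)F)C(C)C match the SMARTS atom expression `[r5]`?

The query [r5] means: r5 matches atoms in a five-membered ring.
Check the 13 heavy atoms by environment: 5× C (in 5-ring) → match; 6× C (acyclic) → no; 1× F (acyclic) → no; 1× O (acyclic) → no.
That gives 5 matching atoms.

5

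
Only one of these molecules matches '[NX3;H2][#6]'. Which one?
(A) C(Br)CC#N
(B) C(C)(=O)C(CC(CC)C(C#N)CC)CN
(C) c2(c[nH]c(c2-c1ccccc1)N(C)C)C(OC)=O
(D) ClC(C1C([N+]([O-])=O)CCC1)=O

B

[NX3;H2][#6] describes a trivalent nitrogen with two H attached to carbon (a primary amine).
(A) has a nitrile (-C#N) but the nitrogen is NX1 (triple-bonded), not NX3 with two H.
(B) contains a primary amino group (-NH2), which satisfies every atom and bond constraint.
(C) has a dimethylamino group (-N(CH3)2) but the nitrogen has H0, not H2.
(D) has a nitro group (-[N+](=O)[O-]) but the nitrogen is [N+] with no H, not NX3H2.
So the answer is (B).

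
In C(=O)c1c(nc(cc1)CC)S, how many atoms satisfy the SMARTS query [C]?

3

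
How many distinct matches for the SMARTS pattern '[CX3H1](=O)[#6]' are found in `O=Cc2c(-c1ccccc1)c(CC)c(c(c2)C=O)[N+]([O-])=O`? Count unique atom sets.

2

[CX3H1](=O)[#6] is the SMARTS for an aldehyde: an sp2 carbon with one H, double-bonded to O and single-bonded to carbon.
The molecule carries 2 separate instances of an aldehyde (-CHO) meeting every constraint; each maps to a distinct set of atoms, giving 2 matches.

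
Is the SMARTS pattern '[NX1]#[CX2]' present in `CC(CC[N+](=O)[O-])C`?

No

The pattern [NX1]#[CX2] describes a nitrogen triple-bonded to a two-connected carbon — a nitrile.
The closest candidate here is a nitro group (-[N+](=O)[O-]), but there is no C#N triple bond. No other fragment satisfies the full query, so there is no match.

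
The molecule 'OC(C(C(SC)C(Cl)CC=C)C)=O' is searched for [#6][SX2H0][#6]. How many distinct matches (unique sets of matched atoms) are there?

[#6][SX2H0][#6] is the SMARTS for a thioether: an aliphatic sulfur bridging two carbons with no H on the sulfur.
Exactly one fragment in the molecule meets all constraints, giving 1 match.

1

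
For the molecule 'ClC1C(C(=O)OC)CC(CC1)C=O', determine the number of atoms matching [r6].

6

The query [r6] means: r6 matches atoms in a six-membered ring.
Check the 13 heavy atoms by environment: 6× C (in 6-ring) → match; 1× Cl (acyclic) → no; 3× C (acyclic) → no; 3× O (acyclic) → no.
That gives 6 matching atoms.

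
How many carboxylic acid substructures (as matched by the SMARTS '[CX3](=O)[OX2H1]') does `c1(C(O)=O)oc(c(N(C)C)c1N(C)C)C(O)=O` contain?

[CX3](=O)[OX2H1] is the SMARTS for a carboxylic acid: an sp2 carbon double-bonded to O and single-bonded to an -OH oxygen.
The molecule carries 2 separate instances of a carboxylic acid group (-C(=O)OH) meeting every constraint; each maps to a distinct set of atoms, giving 2 matches.

2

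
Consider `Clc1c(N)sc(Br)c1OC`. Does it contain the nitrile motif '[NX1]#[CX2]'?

The pattern [NX1]#[CX2] describes a nitrogen triple-bonded to a two-connected carbon — a nitrile.
The closest candidate here is a primary amino group (-NH2), but the nitrogen is NX3 (three connections), not NX1 triple-bonded. No other fragment satisfies the full query, so there is no match.

No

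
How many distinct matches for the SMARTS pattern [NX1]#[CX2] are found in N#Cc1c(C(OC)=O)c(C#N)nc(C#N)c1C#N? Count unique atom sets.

[NX1]#[CX2] is the SMARTS for a nitrile: a nitrogen triple-bonded to a two-connected carbon.
The molecule carries 4 separate instances of a nitrile (-C#N) meeting every constraint; each maps to a distinct set of atoms, giving 4 matches.

4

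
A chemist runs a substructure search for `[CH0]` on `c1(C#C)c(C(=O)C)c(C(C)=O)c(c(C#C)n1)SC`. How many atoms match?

4

The query [CH0] means: aliphatic carbon with no attached hydrogen.
Check the 18 heavy atoms by environment: 1× n (aromatic, H0) → no; 5× c (aromatic, H0) → no; 4× C (H0) → match; 2× O (H0) → no; 3× C (H3) → no; 2× C (H1) → no; 1× S (H0) → no.
That gives 4 matching atoms.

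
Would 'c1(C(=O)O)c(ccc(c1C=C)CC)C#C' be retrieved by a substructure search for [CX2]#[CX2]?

Yes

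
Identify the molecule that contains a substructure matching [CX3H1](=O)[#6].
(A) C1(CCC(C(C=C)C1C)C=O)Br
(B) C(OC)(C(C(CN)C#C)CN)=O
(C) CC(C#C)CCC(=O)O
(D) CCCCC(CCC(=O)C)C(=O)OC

A

[CX3H1](=O)[#6] describes an sp2 carbon with one H, double-bonded to O and single-bonded to carbon (an aldehyde).
(A) contains an aldehyde (-CHO), which satisfies every atom and bond constraint.
(B) has a methyl-ester group (-C(=O)OCH3) but the carbonyl carbon has H0, not H1.
(C) has a carboxylic acid group (-C(=O)OH) but the carbonyl carbon has H0 and is bonded to O, not H1.
(D) has a methyl-ester group (-C(=O)OCH3) but the carbonyl carbon has H0, not H1.
So the answer is (A).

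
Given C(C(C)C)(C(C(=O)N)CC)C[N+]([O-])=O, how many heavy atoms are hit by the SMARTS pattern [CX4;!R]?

8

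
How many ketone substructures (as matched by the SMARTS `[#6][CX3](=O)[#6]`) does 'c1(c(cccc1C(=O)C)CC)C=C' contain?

[#6][CX3](=O)[#6] is the SMARTS for a ketone: a carbonyl carbon (no H) flanked by two carbons.
Exactly one fragment in the molecule meets all constraints, giving 1 match.

1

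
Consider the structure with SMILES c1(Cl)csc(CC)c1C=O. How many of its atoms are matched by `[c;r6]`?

0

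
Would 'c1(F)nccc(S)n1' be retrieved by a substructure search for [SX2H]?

Yes

The pattern [SX2H] describes an aliphatic sulfur with two connections, one being H — a thiol.
The molecule carries a thiol (-SH), whose atoms satisfy every constraint of the query, so the pattern matches.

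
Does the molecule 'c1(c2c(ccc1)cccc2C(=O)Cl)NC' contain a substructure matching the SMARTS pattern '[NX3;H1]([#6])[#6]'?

The pattern [NX3;H1]([#6])[#6] describes a trivalent nitrogen with one H, bonded to two carbons — a secondary amine.
The molecule carries an N-methylamino group (-NHCH3), whose atoms satisfy every constraint of the query, so the pattern matches.

Yes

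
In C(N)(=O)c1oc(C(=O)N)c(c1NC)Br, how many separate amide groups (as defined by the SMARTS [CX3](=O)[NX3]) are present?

2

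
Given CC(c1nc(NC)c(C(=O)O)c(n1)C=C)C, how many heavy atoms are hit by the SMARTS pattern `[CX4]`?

4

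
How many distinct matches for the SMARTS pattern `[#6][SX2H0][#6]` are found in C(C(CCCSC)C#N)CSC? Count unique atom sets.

[#6][SX2H0][#6] is the SMARTS for a thioether: an aliphatic sulfur bridging two carbons with no H on the sulfur.
The molecule carries 2 separate instances of a methylthio ether (-SCH3) meeting every constraint; each maps to a distinct set of atoms, giving 2 matches.

2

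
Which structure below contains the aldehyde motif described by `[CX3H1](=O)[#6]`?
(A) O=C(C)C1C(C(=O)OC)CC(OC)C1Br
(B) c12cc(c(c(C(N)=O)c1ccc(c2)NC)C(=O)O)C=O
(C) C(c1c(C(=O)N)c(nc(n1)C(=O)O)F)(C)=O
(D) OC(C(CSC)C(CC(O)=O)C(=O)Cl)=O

B

[CX3H1](=O)[#6] describes an sp2 carbon with one H, double-bonded to O and single-bonded to carbon (an aldehyde).
(A) has an acetyl/ketone group (-C(=O)CH3) but the carbonyl carbon has H0 (two carbon neighbours), not H1.
(B) contains an aldehyde (-CHO), which satisfies every atom and bond constraint.
(C) has a carboxylic acid group (-C(=O)OH) but the carbonyl carbon has H0 and is bonded to O, not H1.
(D) has a carboxylic acid group (-C(=O)OH) but the carbonyl carbon has H0 and is bonded to O, not H1.
So the answer is (B).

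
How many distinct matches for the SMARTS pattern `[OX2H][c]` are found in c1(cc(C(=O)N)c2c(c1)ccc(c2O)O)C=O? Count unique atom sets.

2

[OX2H][c] is the SMARTS for a phenol: a hydroxyl oxygen attached to an aromatic carbon.
The molecule carries 2 separate instances of a hydroxyl group (-OH) meeting every constraint; each maps to a distinct set of atoms, giving 2 matches.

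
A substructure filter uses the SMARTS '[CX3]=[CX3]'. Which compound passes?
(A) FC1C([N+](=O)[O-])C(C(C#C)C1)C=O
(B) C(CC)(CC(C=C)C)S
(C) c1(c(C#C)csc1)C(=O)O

B

[CX3]=[CX3] describes a non-aromatic C=C double bond between two sp2 carbons (an alkene).
(A) has an ethynyl group (-C#CH) but the C-C bond is a triple bond, not a double bond.
(B) contains a vinyl group (-CH=CH2), which satisfies every atom and bond constraint.
(C) has an ethynyl group (-C#CH) but the C-C bond is a triple bond, not a double bond.
So the answer is (B).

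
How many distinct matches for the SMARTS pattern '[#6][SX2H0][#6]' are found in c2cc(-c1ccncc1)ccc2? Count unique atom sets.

[#6][SX2H0][#6] is the SMARTS for a thioether: an aliphatic sulfur bridging two carbons with no H on the sulfur.
No fragment in the molecule satisfies every constraint, giving 0 matches.

0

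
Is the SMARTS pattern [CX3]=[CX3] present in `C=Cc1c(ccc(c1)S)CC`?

Yes

The pattern [CX3]=[CX3] describes a non-aromatic C=C double bond between two sp2 carbons — an alkene.
The molecule carries a vinyl group (-CH=CH2), whose atoms satisfy every constraint of the query, so the pattern matches.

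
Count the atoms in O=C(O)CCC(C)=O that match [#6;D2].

2

Check the 8 heavy atoms by environment: 2× C (D2) → match; 2× C (D3) → no; 3× O (D1) → no; 1× C (D1) → no.
That gives 2 matching atoms.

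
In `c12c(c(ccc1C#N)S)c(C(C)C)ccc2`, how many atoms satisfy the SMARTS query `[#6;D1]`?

2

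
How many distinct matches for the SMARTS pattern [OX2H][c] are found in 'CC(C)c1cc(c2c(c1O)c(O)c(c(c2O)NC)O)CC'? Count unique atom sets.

4

[OX2H][c] is the SMARTS for a phenol: a hydroxyl oxygen attached to an aromatic carbon.
The molecule carries 4 separate instances of a hydroxyl group (-OH) meeting every constraint; each maps to a distinct set of atoms, giving 4 matches.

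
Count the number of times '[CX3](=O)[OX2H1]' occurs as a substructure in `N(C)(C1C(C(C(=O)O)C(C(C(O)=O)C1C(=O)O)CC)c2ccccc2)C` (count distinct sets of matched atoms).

3

[CX3](=O)[OX2H1] is the SMARTS for a carboxylic acid: an sp2 carbon double-bonded to O and single-bonded to an -OH oxygen.
The molecule carries 3 separate instances of a carboxylic acid group (-C(=O)OH) meeting every constraint; each maps to a distinct set of atoms, giving 3 matches.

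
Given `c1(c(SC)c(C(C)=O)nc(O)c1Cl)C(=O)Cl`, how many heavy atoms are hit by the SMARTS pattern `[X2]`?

3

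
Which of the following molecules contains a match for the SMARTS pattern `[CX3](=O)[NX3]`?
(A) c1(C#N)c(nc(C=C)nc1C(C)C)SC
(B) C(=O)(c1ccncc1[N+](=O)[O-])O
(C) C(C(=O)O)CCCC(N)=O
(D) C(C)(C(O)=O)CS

[CX3](=O)[NX3] describes a carbonyl carbon bonded to a trivalent nitrogen (an amide).
(A) has a nitrile (-C#N) but the nitrile N is NX1 (triple-bonded), not NX3.
(B) has a carboxylic acid group (-C(=O)OH) but the carbonyl is bonded to O, not to an NX3 nitrogen.
(C) contains a primary amide (-C(=O)NH2), which satisfies every atom and bond constraint.
(D) has a carboxylic acid group (-C(=O)OH) but the carbonyl is bonded to O, not to an NX3 nitrogen.
So the answer is (C).

C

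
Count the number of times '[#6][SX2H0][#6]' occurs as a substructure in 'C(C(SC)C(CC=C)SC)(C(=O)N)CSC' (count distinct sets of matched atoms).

3

[#6][SX2H0][#6] is the SMARTS for a thioether: an aliphatic sulfur bridging two carbons with no H on the sulfur.
The molecule carries 3 separate instances of a methylthio ether (-SCH3) meeting every constraint; each maps to a distinct set of atoms, giving 3 matches.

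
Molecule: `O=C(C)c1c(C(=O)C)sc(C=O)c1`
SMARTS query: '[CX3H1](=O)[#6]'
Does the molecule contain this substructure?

The pattern [CX3H1](=O)[#6] describes an sp2 carbon with one H, double-bonded to O and single-bonded to carbon — an aldehyde.
The molecule carries an aldehyde (-CHO), whose atoms satisfy every constraint of the query, so the pattern matches.

Yes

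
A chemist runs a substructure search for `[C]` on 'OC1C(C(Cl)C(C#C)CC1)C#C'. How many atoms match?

10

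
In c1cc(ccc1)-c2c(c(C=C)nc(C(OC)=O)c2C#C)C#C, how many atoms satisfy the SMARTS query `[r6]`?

12

Check the 22 heavy atoms by environment: 1× n (aromatic, in 6-ring) → match; 11× c (aromatic, in 6-ring) → match; 8× C (acyclic) → no; 2× O (acyclic) → no.
Summing the matching environments: 1 + 11 = 12 matching atoms.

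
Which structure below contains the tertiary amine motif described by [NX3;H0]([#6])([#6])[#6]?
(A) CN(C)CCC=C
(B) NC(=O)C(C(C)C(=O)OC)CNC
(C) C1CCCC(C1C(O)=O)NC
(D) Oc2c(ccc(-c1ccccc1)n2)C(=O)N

A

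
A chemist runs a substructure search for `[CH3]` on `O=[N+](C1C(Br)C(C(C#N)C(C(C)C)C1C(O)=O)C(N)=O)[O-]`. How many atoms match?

2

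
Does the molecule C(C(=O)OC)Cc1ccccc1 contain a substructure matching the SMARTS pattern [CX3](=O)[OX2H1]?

No

The pattern [CX3](=O)[OX2H1] describes an sp2 carbon double-bonded to O and single-bonded to an -OH oxygen — a carboxylic acid.
The closest candidate here is a methyl-ester group (-C(=O)OCH3), but the singly-bonded O has no H (OX2H0, not OX2H1). No other fragment satisfies the full query, so there is no match.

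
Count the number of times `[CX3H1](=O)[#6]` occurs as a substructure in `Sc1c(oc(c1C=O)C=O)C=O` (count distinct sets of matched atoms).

3

[CX3H1](=O)[#6] is the SMARTS for an aldehyde: an sp2 carbon with one H, double-bonded to O and single-bonded to carbon.
The molecule carries 3 separate instances of an aldehyde (-CHO) meeting every constraint; each maps to a distinct set of atoms, giving 3 matches.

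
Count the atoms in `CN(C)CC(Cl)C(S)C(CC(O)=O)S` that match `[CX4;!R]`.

7

The query [CX4;!R] means: aliphatic carbon with four total connections, not in a ring.
Check the 14 heavy atoms by environment: 7× C (X4, acyclic) → match; 2× S (X2, acyclic) → no; 1× N (X3, acyclic) → no; 1× C (X3, acyclic) → no; 1× O (X1, acyclic) → no; 1× O (X2, acyclic) → no; 1× Cl (X1, acyclic) → no.
That gives 7 matching atoms.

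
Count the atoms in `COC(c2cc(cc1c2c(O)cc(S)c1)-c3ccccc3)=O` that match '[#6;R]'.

16

The query [#6;R] means: carbon that is part of a ring.
Check the 22 heavy atoms by environment: 16× c (aromatic, in 6-ring) → match; 3× O (acyclic) → no; 2× C (acyclic) → no; 1× S (acyclic) → no.
That gives 16 matching atoms.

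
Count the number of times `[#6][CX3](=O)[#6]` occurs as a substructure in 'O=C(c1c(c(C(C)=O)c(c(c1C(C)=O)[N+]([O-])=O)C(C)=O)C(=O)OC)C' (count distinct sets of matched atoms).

4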